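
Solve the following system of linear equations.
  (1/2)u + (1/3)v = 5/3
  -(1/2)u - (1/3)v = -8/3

no solution

Row-reduce:
R1 ← R1 / (1/2).
R2 ← R2 + 1/2·R1.
Row 2 reduces to 0 = -1, a contradiction. The system is inconsistent.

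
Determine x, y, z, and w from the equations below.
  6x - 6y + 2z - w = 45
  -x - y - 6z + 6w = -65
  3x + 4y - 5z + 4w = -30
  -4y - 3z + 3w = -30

x = 5, y = 0, z = 5, w = -5

Row-reduce the augmented matrix:
R1 ← R1 / (6).
R2 ← R2 + 1·R1.
R3 ← R3 − 3·R1.
R2 ← R2 / (-2).
R1 ← R1 + 1·R2.
R3 ← R3 − 7·R2.
R4 ← R4 + 4·R2.
R3 ← R3 / (-155/6).
R1 ← R1 − 19/6·R3.
R2 ← R2 − 17/6·R3.
R4 ← R4 − 25/3·R3.
R4 ← R4 / (-39/62).
R1 ← R1 + 9/310·R4.
R2 ← R2 + 57/310·R4.
R3 ← R3 + 299/310·R4.
Reading off the reduced rows gives x = 5, y = 0, z = 5, w = -5.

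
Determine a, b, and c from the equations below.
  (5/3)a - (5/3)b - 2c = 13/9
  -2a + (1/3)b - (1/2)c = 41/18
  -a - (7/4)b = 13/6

a = -1, b = -2/3, c = -1

Row-reduce the augmented matrix:
R1 ← R1 / (5/3).
R2 ← R2 + 2·R1.
R3 ← R3 + 1·R1.
R2 ← R2 / (-5/3).
R1 ← R1 + 1·R2.
R3 ← R3 + 11/4·R2.
R3 ← R3 / (717/200).
R1 ← R1 − 27/50·R3.
R2 ← R2 − 87/50·R3.
Reading off the reduced rows gives a = -1, b = -2/3, c = -1.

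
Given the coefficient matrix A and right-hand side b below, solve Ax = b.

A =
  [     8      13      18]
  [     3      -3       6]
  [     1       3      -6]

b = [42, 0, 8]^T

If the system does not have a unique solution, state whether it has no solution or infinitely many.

x_1 = 2, x_2 = 2, x_3 = 0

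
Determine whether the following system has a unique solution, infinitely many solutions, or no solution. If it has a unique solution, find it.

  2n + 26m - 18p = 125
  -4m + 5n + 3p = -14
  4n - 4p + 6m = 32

no solution

Row-reduce:
R1 ← R1 / (26).
R2 ← R2 + 4·R1.
R3 ← R3 − 6·R1.
R2 ← R2 / (69/13).
R1 ← R1 − 1/13·R2.
R3 ← R3 − 46/13·R2.
Row 3 reduces to 0 = -1/3, a contradiction. The system is inconsistent.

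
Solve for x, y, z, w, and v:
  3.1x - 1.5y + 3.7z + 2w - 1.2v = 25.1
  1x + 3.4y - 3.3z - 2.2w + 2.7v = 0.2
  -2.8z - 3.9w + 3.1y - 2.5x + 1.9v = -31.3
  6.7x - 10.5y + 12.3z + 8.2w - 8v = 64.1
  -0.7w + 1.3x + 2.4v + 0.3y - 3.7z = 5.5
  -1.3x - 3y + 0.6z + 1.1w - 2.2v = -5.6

Row-reduce the augmented matrix:
R1 ← R1 / (31/10).
R2 ← R2 − 1·R1.
R3 ← R3 + 5/2·R1.
R4 ← R4 − 67/10·R1.
R5 ← R5 − 13/10·R1.
R6 ← R6 + 13/10·R1.
R2 ← R2 / (602/155).
R1 ← R1 + 15/31·R2.
R3 ← R3 − 293/155·R2.
R4 ← R4 + 225/31·R2.
R5 ← R5 − 144/155·R2.
R6 ← R6 + 225/62·R2.
R3 ← R3 / (2039/860).
R1 ← R1 − 109/172·R3.
R2 ← R2 + 199/172·R3.
R4 ← R4 + 3521/860·R3.
R5 ← R5 + 898/215·R3.
R6 ← R6 + 3521/1720·R3.
R4 ← R4 / (-61123/20390).
R1 ← R1 − 2169/4078·R4.
R2 ← R2 + 4783/4078·R4.
R3 ← R3 + 776/2039·R4.
R5 ← R5 + 49909/20390·R4.
R6 ← R6 + 61123/40780·R4.
R5 ← R5 / (713742/427861).
R1 ← R1 − 16922/427861·R5.
R2 ← R2 − 325167/427861·R5.
R3 ← R3 + 69117/427861·R5.
R4 ← R4 − 88796/427861·R5.
R6 reduces to 0 = 0, so the extra equation is consistent.
Reading off the reduced rows gives x = 6, y = 2, z = -1, w = 6, v = -1.

x = 6, y = 2, z = -1, w = 6, v = -1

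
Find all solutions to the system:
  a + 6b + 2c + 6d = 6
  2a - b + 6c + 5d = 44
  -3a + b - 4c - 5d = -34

infinitely many solutions

Row-reduce:
R2 ← R2 − 2·R1.
R3 ← R3 + 3·R1.
R2 ← R2 / (-13).
R1 ← R1 − 6·R2.
R3 ← R3 − 19·R2.
R3 ← R3 / (64/13).
R1 ← R1 − 38/13·R3.
R2 ← R2 + 2/13·R3.
Rank is 3 with 4 unknowns, leaving d free.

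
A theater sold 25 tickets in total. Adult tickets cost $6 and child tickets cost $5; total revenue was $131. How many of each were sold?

adult tickets: 6, child tickets: 19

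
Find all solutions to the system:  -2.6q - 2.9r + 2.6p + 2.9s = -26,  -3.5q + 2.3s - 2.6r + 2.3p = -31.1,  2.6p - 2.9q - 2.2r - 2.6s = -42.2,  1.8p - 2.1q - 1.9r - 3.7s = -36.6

p = -4, q = 6, r = 3, s = 3

Row-reduce the augmented matrix:
R1 ← R1 / (13/5).
R2 ← R2 − 23/10·R1.
R3 ← R3 − 13/5·R1.
R4 ← R4 − 9/5·R1.
R2 ← R2 / (-6/5).
R1 ← R1 + 1·R2.
R3 ← R3 + 3/10·R2.
R4 ← R4 + 3/10·R2.
R3 ← R3 / (737/1040).
R1 ← R1 + 113/104·R3.
R2 ← R2 − 3/104·R3.
R4 ← R4 − 121/1040·R3.
R4 ← R4 / (-1591/335).
R1 ← R1 + 5155/737·R4.
R2 ← R2 − 326/737·R4.
R3 ← R3 + 5651/737·R4.
Reading off the reduced rows gives p = -4, q = 6, r = 3, s = 3.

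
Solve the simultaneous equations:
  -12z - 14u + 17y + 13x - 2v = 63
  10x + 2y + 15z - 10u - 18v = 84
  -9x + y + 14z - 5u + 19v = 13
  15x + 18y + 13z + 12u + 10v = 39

infinitely many solutions

Row-reduce:
R1 ← R1 / (13).
R2 ← R2 − 10·R1.
R3 ← R3 + 9·R1.
R4 ← R4 − 15·R1.
R2 ← R2 / (-144/13).
R1 ← R1 − 17/13·R2.
R3 ← R3 − 166/13·R2.
R4 ← R4 + 21/13·R2.
R3 ← R3 / (269/8).
R1 ← R1 − 31/16·R3.
R2 ← R2 + 35/16·R3.
R4 ← R4 − 373/16·R3.
R4 ← R4 / (182123/4842).
R1 ← R1 + 923/4842·R4.
R2 ← R2 + 4685/4842·R4.
R3 ← R3 + 994/2421·R4.
Rank is 4 with 5 unknowns, leaving v free.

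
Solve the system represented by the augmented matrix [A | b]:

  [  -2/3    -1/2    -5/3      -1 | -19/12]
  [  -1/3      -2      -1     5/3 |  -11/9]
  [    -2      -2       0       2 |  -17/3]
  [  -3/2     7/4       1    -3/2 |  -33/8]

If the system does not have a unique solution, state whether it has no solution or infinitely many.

x_1 = 3, x_2 = -3/2, x_3 = 1, x_4 = -4/3

Row-reduce the augmented matrix:
R1 ← R1 / (-2/3).
R2 ← R2 + 1/3·R1.
R3 ← R3 + 2·R1.
R4 ← R4 + 3/2·R1.
R2 ← R2 / (-7/4).
R1 ← R1 − 3/4·R2.
R3 ← R3 + 1/2·R2.
R4 ← R4 − 23/8·R2.
R3 ← R3 / (106/21).
R1 ← R1 − 17/7·R3.
R2 ← R2 − 2/21·R3.
R4 ← R4 − 94/21·R3.
R4 ← R4 / (45/106).
R1 ← R1 − 17/53·R4.
R2 ← R2 + 70/53·R4.
R3 ← R3 − 46/53·R4.
Reading off the reduced rows gives x_1 = 3, x_2 = -3/2, x_3 = 1, x_4 = -4/3.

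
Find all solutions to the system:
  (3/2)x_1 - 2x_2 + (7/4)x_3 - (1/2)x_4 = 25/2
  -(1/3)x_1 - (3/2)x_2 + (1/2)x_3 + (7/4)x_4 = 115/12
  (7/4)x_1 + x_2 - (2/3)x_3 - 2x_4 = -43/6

Row-reduce:
R1 ← R1 / (3/2).
R2 ← R2 + 1/3·R1.
R3 ← R3 − 7/4·R1.
R2 ← R2 / (-35/18).
R1 ← R1 + 4/3·R2.
R3 ← R3 − 10/3·R2.
R3 ← R3 / (-199/168).
R1 ← R1 − 39/70·R3.
R2 ← R2 + 16/35·R3.
Rank is 3 with 4 unknowns, leaving x_4 free.

infinitely many solutions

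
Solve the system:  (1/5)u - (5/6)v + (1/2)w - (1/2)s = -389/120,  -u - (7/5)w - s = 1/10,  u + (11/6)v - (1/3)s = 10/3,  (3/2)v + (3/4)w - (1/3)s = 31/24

u = 1/4, v = 2, w = -3/2, s = 7/4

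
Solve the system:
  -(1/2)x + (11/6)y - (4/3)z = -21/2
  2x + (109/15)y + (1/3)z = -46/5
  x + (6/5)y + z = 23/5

Row-reduce:
R1 ← R1 / (-1/2).
R2 ← R2 − 2·R1.
R3 ← R3 − 1·R1.
R2 ← R2 / (73/5).
R1 ← R1 + 11/3·R2.
R3 ← R3 − 73/15·R2.
Row 3 reduces to 0 = 2/3, a contradiction. The system is inconsistent.

no solution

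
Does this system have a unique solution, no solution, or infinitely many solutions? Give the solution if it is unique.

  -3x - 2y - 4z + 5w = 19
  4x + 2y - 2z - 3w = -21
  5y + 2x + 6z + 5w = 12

infinitely many solutions

Row-reduce:
R1 ← R1 / (-3).
R2 ← R2 − 4·R1.
R3 ← R3 − 2·R1.
R2 ← R2 / (-2/3).
R1 ← R1 − 2/3·R2.
R3 ← R3 − 11/3·R2.
R3 ← R3 / (-37).
R1 ← R1 + 6·R3.
R2 ← R2 − 11·R3.
Rank is 3 with 4 unknowns, leaving w free.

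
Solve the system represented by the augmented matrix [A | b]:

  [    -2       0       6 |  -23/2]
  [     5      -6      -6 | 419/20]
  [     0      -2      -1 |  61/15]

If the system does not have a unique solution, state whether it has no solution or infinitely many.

Row-reduce the augmented matrix:
R1 ← R1 / (-2).
R2 ← R2 − 5·R1.
R2 ← R2 / (-6).
R3 ← R3 + 2·R2.
R3 ← R3 / (-4).
R1 ← R1 + 3·R3.
R2 ← R2 + 3/2·R3.
Reading off the reduced rows gives x_1 = 3/4, x_2 = -6/5, x_3 = -5/3.

x_1 = 3/4, x_2 = -6/5, x_3 = -5/3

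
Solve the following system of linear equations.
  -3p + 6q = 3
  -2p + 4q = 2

infinitely many solutions

Row-reduce:
R1 ← R1 / (-3).
R2 ← R2 + 2·R1.
Rank is 1 with 2 unknowns, leaving q free.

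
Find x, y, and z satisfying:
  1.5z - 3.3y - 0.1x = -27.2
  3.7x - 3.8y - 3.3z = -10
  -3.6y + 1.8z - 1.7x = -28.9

x = -1, y = 6, z = -5

Row-reduce the augmented matrix:
R1 ← R1 / (-1/10).
R2 ← R2 − 37/10·R1.
R3 ← R3 + 17/10·R1.
R2 ← R2 / (-1259/10).
R1 ← R1 − 33·R2.
R3 ← R3 − 105/2·R2.
R3 ← R3 / (-24333/12590).
R1 ← R1 + 1659/1259·R3.
R2 ← R2 + 522/1259·R3.
Reading off the reduced rows gives x = -1, y = 6, z = -5.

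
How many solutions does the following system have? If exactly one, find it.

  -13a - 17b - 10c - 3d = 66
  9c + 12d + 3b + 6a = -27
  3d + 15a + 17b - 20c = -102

Row-reduce:
R1 ← R1 / (-13).
R2 ← R2 − 6·R1.
R3 ← R3 − 15·R1.
R2 ← R2 / (-63/13).
R1 ← R1 − 17/13·R2.
R3 ← R3 + 34/13·R2.
R3 ← R3 / (-712/21).
R1 ← R1 − 41/21·R3.
R2 ← R2 + 19/21·R3.
Rank is 3 with 4 unknowns, leaving d free.

infinitely many solutions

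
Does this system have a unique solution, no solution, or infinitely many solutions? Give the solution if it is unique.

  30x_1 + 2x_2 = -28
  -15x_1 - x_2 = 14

infinitely many solutions

Row-reduce:
R1 ← R1 / (30).
R2 ← R2 + 15·R1.
Rank is 1 with 2 unknowns, leaving x_2 free.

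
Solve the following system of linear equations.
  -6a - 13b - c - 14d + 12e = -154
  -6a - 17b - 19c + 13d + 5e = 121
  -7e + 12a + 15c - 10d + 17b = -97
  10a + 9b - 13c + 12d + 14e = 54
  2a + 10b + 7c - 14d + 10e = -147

a = -4, b = 3, c = -5, d = 6, e = -5

Row-reduce the augmented matrix:
R1 ← R1 / (-6).
R2 ← R2 + 6·R1.
R3 ← R3 − 12·R1.
R4 ← R4 − 10·R1.
R5 ← R5 − 2·R1.
R2 ← R2 / (-4).
R1 ← R1 − 13/6·R2.
R3 ← R3 + 9·R2.
R4 ← R4 + 38/3·R2.
R5 ← R5 − 17/3·R2.
R3 ← R3 / (107/2).
R1 ← R1 + 115/12·R3.
R2 ← R2 − 9/2·R3.
R4 ← R4 − 127/3·R3.
R5 ← R5 + 113/6·R3.
R4 ← R4 / (-6001/321).
R1 ← R1 + 469/642·R4.
R2 ← R2 − 333/214·R4.
R3 ← R3 + 395/214·R4.
R5 ← R5 + 9745/642·R4.
R5 ← R5 / (-53716/6001).
R1 ← R1 + 13291/12002·R5.
R2 ← R2 − 9082/6001·R5.
R3 ← R3 + 14251/6001·R5.
R4 ← R4 + 9711/6001·R5.
Reading off the reduced rows gives a = -4, b = 3, c = -5, d = 6, e = -5.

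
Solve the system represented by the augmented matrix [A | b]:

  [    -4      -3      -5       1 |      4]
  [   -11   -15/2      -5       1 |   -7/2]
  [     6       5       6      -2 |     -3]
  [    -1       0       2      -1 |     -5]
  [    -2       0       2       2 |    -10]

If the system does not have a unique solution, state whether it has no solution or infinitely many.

no solution

Row-reduce:
R1 ← R1 / (-4).
R2 ← R2 + 11·R1.
R3 ← R3 − 6·R1.
R4 ← R4 + 1·R1.
R5 ← R5 + 2·R1.
R2 ← R2 / (3/4).
R1 ← R1 − 3/4·R2.
R3 ← R3 − 1/2·R2.
R4 ← R4 − 3/4·R2.
R5 ← R5 − 3/2·R2.
R3 ← R3 / (-22/3).
R1 ← R1 + 15/2·R3.
R2 ← R2 − 35/3·R3.
R4 ← R4 + 11/2·R3.
R5 ← R5 + 13·R3.
Swap R4 and R5.
R4 ← R4 / (42/11).
R1 ← R1 − 9/11·R4.
R2 ← R2 + 14/11·R4.
R3 ← R3 + 1/11·R4.
Row 5 reduces to 0 = -1, a contradiction. The system is inconsistent.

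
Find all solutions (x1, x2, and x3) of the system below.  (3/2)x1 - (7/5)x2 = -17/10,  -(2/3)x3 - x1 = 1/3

Row-reduce:
R1 ← R1 / (3/2).
R2 ← R2 + 1·R1.
R2 ← R2 / (-14/15).
R1 ← R1 + 14/15·R2.
Rank is 2 with 3 unknowns, leaving x3 free.

infinitely many solutions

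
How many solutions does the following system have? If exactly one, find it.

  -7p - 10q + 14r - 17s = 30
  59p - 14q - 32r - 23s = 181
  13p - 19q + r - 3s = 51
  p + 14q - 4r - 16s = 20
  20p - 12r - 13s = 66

Row-reduce:
R1 ← R1 / (-7).
R2 ← R2 − 59·R1.
R3 ← R3 − 13·R1.
R4 ← R4 − 1·R1.
R5 ← R5 − 20·R1.
R2 ← R2 / (-688/7).
R1 ← R1 − 10/7·R2.
R3 ← R3 + 263/7·R2.
R4 ← R4 − 88/7·R2.
R5 ← R5 + 200/7·R2.
R3 ← R3 / (-47/8).
R1 ← R1 + 3/4·R3.
R2 ← R2 + 7/8·R3.
R4 ← R4 − 9·R3.
R5 ← R5 − 3·R3.
R4 ← R4 / (9537/2021).
R1 ← R1 + 7457/2021·R4.
R2 ← R2 + 5308/2021·R4.
R3 ← R3 + 9974/2021·R4.
R5 ← R5 − 3179/2021·R4.
Row 5 reduces to 0 = -1, a contradiction. The system is inconsistent.

no solution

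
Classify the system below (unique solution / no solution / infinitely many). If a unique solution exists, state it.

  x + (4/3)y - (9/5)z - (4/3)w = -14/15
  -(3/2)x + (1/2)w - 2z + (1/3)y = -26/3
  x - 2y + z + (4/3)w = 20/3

infinitely many solutions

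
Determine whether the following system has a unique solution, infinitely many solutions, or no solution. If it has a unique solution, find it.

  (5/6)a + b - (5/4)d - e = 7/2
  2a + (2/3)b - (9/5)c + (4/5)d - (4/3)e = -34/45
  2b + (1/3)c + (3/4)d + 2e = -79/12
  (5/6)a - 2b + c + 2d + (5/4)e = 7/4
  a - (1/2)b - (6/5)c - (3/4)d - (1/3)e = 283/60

Row-reduce the augmented matrix:
R1 ← R1 / (5/6).
R2 ← R2 − 2·R1.
R4 ← R4 − 5/6·R1.
R5 ← R5 − 1·R1.
R2 ← R2 / (-26/15).
R1 ← R1 − 6/5·R2.
R3 ← R3 − 2·R2.
R4 ← R4 + 3·R2.
R5 ← R5 + 17/10·R2.
R3 ← R3 / (-68/39).
R1 ← R1 + 81/65·R3.
R2 ← R2 − 27/26·R3.
R4 ← R4 − 107/26·R3.
R5 ← R5 − 147/260·R3.
R4 ← R4 / (4783/544).
R1 ← R1 + 3453/1360·R4.
R2 ← R2 − 471/544·R4.
R3 ← R3 + 801/272·R4.
R5 ← R5 + 7137/5440·R4.
R5 ← R5 / (1185947/573960).
R1 ← R1 + 4323/9566·R5.
R2 ← R2 − 9913/19132·R5.
R3 ← R3 − 8001/9566·R5.
R4 ← R4 − 4368/4783·R5.
Reading off the reduced rows gives a = 5/2, b = -7/3, c = 1, d = -3, e = 0.

a = 5/2, b = -7/3, c = 1, d = -3, e = 0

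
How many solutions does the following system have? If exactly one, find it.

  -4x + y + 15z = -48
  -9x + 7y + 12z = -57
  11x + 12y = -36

x = 0, y = -3, z = -3

Row-reduce the augmented matrix:
R1 ← R1 / (-4).
R2 ← R2 + 9·R1.
R3 ← R3 − 11·R1.
R2 ← R2 / (19/4).
R1 ← R1 + 1/4·R2.
R3 ← R3 − 59/4·R2.
R3 ← R3 / (2067/19).
R1 ← R1 + 93/19·R3.
R2 ← R2 + 87/19·R3.
Reading off the reduced rows gives x = 0, y = -3, z = -3.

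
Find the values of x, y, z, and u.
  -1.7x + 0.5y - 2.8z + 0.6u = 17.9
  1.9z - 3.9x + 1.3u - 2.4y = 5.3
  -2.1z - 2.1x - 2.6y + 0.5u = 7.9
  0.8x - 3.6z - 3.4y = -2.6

Row-reduce the augmented matrix:
R1 ← R1 / (-17/10).
R2 ← R2 + 39/10·R1.
R3 ← R3 + 21/10·R1.
R4 ← R4 − 4/5·R1.
R2 ← R2 / (-603/170).
R1 ← R1 + 5/17·R2.
R3 ← R3 + 547/170·R2.
R4 ← R4 + 269/85·R2.
R3 ← R3 / (-18668/3015).
R1 ← R1 − 577/603·R3.
R2 ← R2 + 1415/603·R3.
R4 ← R4 + 37217/3015·R3.
R4 ← R4 / (32347/46670).
R1 ← R1 + 3483/9334·R4.
R2 ← R2 − 809/9334·R4.
R3 ← R3 − 259/9334·R4.
Reading off the reduced rows gives x = -4, y = 3, z = -3, u = 2.

x = -4, y = 3, z = -3, u = 2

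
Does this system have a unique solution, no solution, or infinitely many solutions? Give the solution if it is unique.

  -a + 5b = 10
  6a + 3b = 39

a = 5, b = 3

From equation 1: a = -10 + 5·b.
Substitute into equation 2 and solve: b = 3.
Then a = 5.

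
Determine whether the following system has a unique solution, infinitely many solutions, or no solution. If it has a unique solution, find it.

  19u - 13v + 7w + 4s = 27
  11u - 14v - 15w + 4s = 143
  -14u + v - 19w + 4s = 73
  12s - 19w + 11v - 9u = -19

u = 0, v = -6, w = -5, s = -4

Row-reduce the augmented matrix:
R1 ← R1 / (19).
R2 ← R2 − 11·R1.
R3 ← R3 + 14·R1.
R4 ← R4 + 9·R1.
R2 ← R2 / (-123/19).
R1 ← R1 + 13/19·R2.
R3 ← R3 + 163/19·R2.
R4 ← R4 − 92/19·R2.
R3 ← R3 / (1403/123).
R1 ← R1 − 293/123·R3.
R2 ← R2 − 362/123·R3.
R4 ← R4 + 3682/123·R3.
R4 ← R4 / (38624/1403).
R1 ← R1 + 1336/1403·R4.
R2 ← R2 + 2072/1403·R4.
R3 ← R3 − 580/1403·R4.
Reading off the reduced rows gives u = 0, v = -6, w = -5, s = -4.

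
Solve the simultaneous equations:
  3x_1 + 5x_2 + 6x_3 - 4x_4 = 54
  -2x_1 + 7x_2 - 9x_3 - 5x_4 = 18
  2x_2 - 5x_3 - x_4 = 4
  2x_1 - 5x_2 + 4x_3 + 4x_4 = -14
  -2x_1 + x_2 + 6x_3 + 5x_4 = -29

x_1 = 6, x_2 = 2, x_3 = 1, x_4 = -5

Row-reduce the augmented matrix:
R1 ← R1 / (3).
R2 ← R2 + 2·R1.
R4 ← R4 − 2·R1.
R5 ← R5 + 2·R1.
R2 ← R2 / (31/3).
R1 ← R1 − 5/3·R2.
R3 ← R3 − 2·R2.
R4 ← R4 + 25/3·R2.
R5 ← R5 − 13/3·R2.
R3 ← R3 / (-125/31).
R1 ← R1 − 87/31·R3.
R2 ← R2 + 15/31·R3.
R4 ← R4 + 125/31·R3.
R5 ← R5 − 375/31·R3.
Swap R4 and R5.
R4 ← R4 / (7).
R1 ← R1 − 6/25·R4.
R2 ← R2 + 4/5·R4.
R3 ← R3 + 3/25·R4.
R5 reduces to 0 = 0, so the extra equation is consistent.
Reading off the reduced rows gives x_1 = 6, x_2 = 2, x_3 = 1, x_4 = -5.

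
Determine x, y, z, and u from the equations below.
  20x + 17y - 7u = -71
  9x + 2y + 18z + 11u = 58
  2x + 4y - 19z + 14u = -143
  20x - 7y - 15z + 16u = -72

x = 0, y = -5, z = 5, u = -2

Row-reduce the augmented matrix:
R1 ← R1 / (20).
R2 ← R2 − 9·R1.
R3 ← R3 − 2·R1.
R4 ← R4 − 20·R1.
R2 ← R2 / (-113/20).
R1 ← R1 − 17/20·R2.
R3 ← R3 − 23/10·R2.
R4 ← R4 + 24·R2.
R3 ← R3 / (-1319/113).
R1 ← R1 − 306/113·R3.
R2 ← R2 + 360/113·R3.
R4 ← R4 + 10335/113·R3.
R4 ← R4 / (-260399/1319).
R1 ← R1 − 8607/1319·R4.
R2 ← R2 + 10669/1319·R4.
R3 ← R3 + 2312/1319·R4.
Reading off the reduced rows gives x = 0, y = -5, z = 5, u = -2.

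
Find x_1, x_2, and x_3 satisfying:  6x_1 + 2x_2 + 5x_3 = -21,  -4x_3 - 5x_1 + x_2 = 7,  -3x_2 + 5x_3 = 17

x_1 = -3, x_2 = -4, x_3 = 1

Row-reduce the augmented matrix:
R1 ← R1 / (6).
R2 ← R2 + 5·R1.
R2 ← R2 / (8/3).
R1 ← R1 − 1/3·R2.
R3 ← R3 + 3·R2.
R3 ← R3 / (83/16).
R1 ← R1 − 13/16·R3.
R2 ← R2 − 1/16·R3.
Reading off the reduced rows gives x_1 = -3, x_2 = -4, x_3 = 1.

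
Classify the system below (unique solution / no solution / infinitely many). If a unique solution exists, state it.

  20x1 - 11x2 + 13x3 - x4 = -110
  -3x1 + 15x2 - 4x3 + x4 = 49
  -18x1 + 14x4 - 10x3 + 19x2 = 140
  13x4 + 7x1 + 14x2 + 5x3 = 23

x1 = -3, x2 = 2, x3 = -2, x4 = 2

Row-reduce the augmented matrix:
R1 ← R1 / (20).
R2 ← R2 + 3·R1.
R3 ← R3 + 18·R1.
R4 ← R4 − 7·R1.
R2 ← R2 / (267/20).
R1 ← R1 + 11/20·R2.
R3 ← R3 − 91/10·R2.
R4 ← R4 − 357/20·R2.
R3 ← R3 / (827/267).
R1 ← R1 − 151/267·R3.
R2 ← R2 + 41/267·R3.
R4 ← R4 − 284/89·R3.
R4 ← R4 / (-567/827).
R1 ← R1 + 1903/827·R4.
R2 ← R2 − 566/827·R4.
R3 ← R3 − 3343/827·R4.
Reading off the reduced rows gives x1 = -3, x2 = 2, x3 = -2, x4 = 2.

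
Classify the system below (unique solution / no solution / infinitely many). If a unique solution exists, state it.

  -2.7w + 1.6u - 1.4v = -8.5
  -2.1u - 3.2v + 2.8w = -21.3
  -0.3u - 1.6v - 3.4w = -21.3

Row-reduce the augmented matrix:
R1 ← R1 / (8/5).
R2 ← R2 + 21/10·R1.
R3 ← R3 + 3/10·R1.
R2 ← R2 / (-403/80).
R1 ← R1 + 7/8·R2.
R3 ← R3 + 149/80·R2.
R3 ← R3 / (-7317/2015).
R1 ← R1 + 628/403·R3.
R2 ← R2 − 119/806·R3.
Reading off the reduced rows gives u = 5, v = 6, w = 3.

u = 5, v = 6, w = 3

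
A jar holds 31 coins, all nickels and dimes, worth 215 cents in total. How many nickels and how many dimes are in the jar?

Let n = nickels, d = dimes.
  n + d = 31
  5n + 10d = 215
From equation 1: n = 31 − d.
Substitute into equation 2 and solve: d = 12.
Then n = 19.

nickels: 19, dimes: 12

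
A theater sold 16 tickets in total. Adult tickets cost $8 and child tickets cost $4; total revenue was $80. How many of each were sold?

Let a = adult tickets, c = child tickets.
  a + c = 16
  8a + 4c = 80
Row-reduce the augmented matrix:
R2 ← R2 − 8·R1.
R2 ← R2 / (-4).
R1 ← R1 − 1·R2.
Reading off the reduced rows gives a = 4, c = 12.

adult tickets: 4, child tickets: 12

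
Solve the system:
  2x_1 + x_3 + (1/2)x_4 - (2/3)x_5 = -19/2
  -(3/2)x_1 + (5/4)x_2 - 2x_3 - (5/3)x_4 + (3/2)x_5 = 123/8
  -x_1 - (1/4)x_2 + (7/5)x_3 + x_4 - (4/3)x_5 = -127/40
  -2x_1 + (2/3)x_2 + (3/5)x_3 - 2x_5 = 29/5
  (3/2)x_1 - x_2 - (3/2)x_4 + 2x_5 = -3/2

x_1 = -3, x_2 = 3/2, x_3 = -2, x_4 = -3, x_5 = 0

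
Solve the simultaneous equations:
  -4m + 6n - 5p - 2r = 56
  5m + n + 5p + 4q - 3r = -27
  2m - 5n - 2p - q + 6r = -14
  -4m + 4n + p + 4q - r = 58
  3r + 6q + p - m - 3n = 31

Row-reduce the augmented matrix:
R1 ← R1 / (-4).
R2 ← R2 − 5·R1.
R3 ← R3 − 2·R1.
R4 ← R4 + 4·R1.
R5 ← R5 + 1·R1.
R2 ← R2 / (17/2).
R1 ← R1 + 3/2·R2.
R3 ← R3 + 2·R2.
R4 ← R4 + 2·R2.
R5 ← R5 + 9/2·R2.
R3 ← R3 / (-163/34).
R1 ← R1 − 35/34·R3.
R2 ← R2 + 5/34·R3.
R4 ← R4 − 97/17·R3.
R5 ← R5 − 27/17·R3.
R4 ← R4 / (794/163).
R1 ← R1 − 113/163·R4.
R2 ← R2 − 77/163·R4.
R3 ← R3 − 2/163·R4.
R5 ← R5 − 1320/163·R4.
R5 ← R5 / (-1996/397).
R1 ← R1 + 207/794·R5.
R2 ← R2 + 921/794·R5.
R3 ← R3 + 311/397·R5.
R4 ← R4 − 671/794·R5.
Reading off the reduced rows gives m = -6, n = 5, p = -2, q = 5, r = 4.

m = -6, n = 5, p = -2, q = 5, r = 4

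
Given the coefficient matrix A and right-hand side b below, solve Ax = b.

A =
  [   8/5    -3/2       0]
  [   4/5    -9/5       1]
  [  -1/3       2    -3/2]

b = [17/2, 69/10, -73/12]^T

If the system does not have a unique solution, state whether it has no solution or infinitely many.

x_1 = 5/2, x_2 = -3, x_3 = -1/2

Row-reduce the augmented matrix:
R1 ← R1 / (8/5).
R2 ← R2 − 4/5·R1.
R3 ← R3 + 1/3·R1.
R2 ← R2 / (-21/20).
R1 ← R1 + 15/16·R2.
R3 ← R3 − 27/16·R2.
R3 ← R3 / (3/28).
R1 ← R1 + 25/28·R3.
R2 ← R2 + 20/21·R3.
Reading off the reduced rows gives x_1 = 5/2, x_2 = -3, x_3 = -1/2.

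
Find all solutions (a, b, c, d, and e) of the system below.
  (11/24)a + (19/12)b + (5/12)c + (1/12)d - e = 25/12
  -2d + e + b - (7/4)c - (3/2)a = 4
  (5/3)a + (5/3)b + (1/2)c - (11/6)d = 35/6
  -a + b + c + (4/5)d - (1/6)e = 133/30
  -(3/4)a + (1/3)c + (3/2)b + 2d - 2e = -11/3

no solution

Row-reduce:
R1 ← R1 / (11/24).
R2 ← R2 + 3/2·R1.
R3 ← R3 − 5/3·R1.
R4 ← R4 + 1·R1.
R5 ← R5 + 3/4·R1.
R2 ← R2 / (68/11).
R1 ← R1 − 38/11·R2.
R3 ← R3 + 45/11·R2.
R4 ← R4 − 49/11·R2.
R5 ← R5 − 45/11·R2.
R3 ← R3 / (-61/48).
R1 ← R1 − 9/8·R3.
R2 ← R2 + 1/16·R3.
R4 ← R4 − 35/16·R3.
R5 ← R5 − 61/48·R3.
R4 ← R4 / (-35449/10370).
R1 ← R1 + 1821/1037·R4.
R2 ← R2 + 245/2074·R4.
R3 ← R3 − 2676/1037·R4.
Row 5 reduces to 0 = -2, a contradiction. The system is inconsistent.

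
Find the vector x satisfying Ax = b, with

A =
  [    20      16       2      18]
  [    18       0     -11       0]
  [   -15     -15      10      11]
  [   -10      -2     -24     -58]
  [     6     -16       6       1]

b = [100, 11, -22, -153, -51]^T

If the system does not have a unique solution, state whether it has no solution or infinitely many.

no solution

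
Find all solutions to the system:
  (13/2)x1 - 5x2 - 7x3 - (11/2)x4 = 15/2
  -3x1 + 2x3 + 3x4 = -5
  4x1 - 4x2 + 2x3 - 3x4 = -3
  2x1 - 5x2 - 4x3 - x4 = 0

infinitely many solutions

Row-reduce:
R1 ← R1 / (13/2).
R2 ← R2 + 3·R1.
R3 ← R3 − 4·R1.
R4 ← R4 − 2·R1.
R2 ← R2 / (-30/13).
R1 ← R1 + 10/13·R2.
R3 ← R3 + 12/13·R2.
R4 ← R4 + 45/13·R2.
R3 ← R3 / (34/5).
R1 ← R1 + 2/3·R3.
R2 ← R2 − 8/15·R3.
Rank is 3 with 4 unknowns, leaving x4 free.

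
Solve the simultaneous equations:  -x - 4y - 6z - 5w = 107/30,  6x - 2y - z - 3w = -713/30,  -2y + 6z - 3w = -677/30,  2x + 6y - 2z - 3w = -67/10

Row-reduce the augmented matrix:
R1 ← R1 / (-1).
R2 ← R2 − 6·R1.
R4 ← R4 − 2·R1.
R2 ← R2 / (-26).
R1 ← R1 − 4·R2.
R3 ← R3 + 2·R2.
R4 ← R4 + 2·R2.
R3 ← R3 / (115/13).
R1 ← R1 − 4/13·R3.
R2 ← R2 − 37/26·R3.
R4 ← R4 + 145/13·R3.
R4 ← R4 / (-254/23).
R1 ← R1 + 7/115·R4.
R2 ← R2 − 309/230·R4.
R3 ← R3 + 6/115·R4.
Reading off the reduced rows gives x = -3, y = 1/3, z = -12/5, w = 5/2.

x = -3, y = 1/3, z = -12/5, w = 5/2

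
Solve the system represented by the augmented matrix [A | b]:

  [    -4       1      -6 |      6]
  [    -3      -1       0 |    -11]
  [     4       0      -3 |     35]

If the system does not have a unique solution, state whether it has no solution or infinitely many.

x_1 = 5, x_2 = -4, x_3 = -5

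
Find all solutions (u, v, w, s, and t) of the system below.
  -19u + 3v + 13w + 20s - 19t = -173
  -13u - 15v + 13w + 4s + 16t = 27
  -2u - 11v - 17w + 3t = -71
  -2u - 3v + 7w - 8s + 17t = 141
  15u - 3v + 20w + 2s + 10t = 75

Row-reduce the augmented matrix:
R1 ← R1 / (-19).
R2 ← R2 + 13·R1.
R3 ← R3 + 2·R1.
R4 ← R4 + 2·R1.
R5 ← R5 − 15·R1.
R2 ← R2 / (-324/19).
R1 ← R1 + 3/19·R2.
R3 ← R3 + 215/19·R2.
R4 ← R4 + 63/19·R2.
R5 ← R5 + 12/19·R2.
R3 ← R3 / (-1139/54).
R1 ← R1 + 13/18·R3.
R2 ← R2 + 13/54·R3.
R4 ← R4 − 29/6·R3.
R5 ← R5 − 271/9·R3.
R4 ← R4 / (-24712/3417).
R1 ← R1 + 3796/3417·R4.
R2 ← R2 − 1772/3417·R4.
R3 ← R3 + 700/3417·R4.
R5 ← R5 − 83090/3417·R4.
R5 ← R5 / (23297/3089).
R1 ← R1 + 1025/3089·R5.
R2 ← R2 + 5029/6178·R5.
R3 ← R3 − 2405/6178·R5.
R4 ← R4 + 17251/12356·R5.
Reading off the reduced rows gives u = 0, v = 5, w = 2, s = -5, t = 6.

u = 0, v = 5, w = 2, s = -5, t = 6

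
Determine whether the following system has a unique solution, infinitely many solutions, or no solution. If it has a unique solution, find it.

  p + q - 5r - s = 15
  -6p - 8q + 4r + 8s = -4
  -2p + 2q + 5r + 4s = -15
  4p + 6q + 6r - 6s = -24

Row-reduce:
R2 ← R2 + 6·R1.
R3 ← R3 + 2·R1.
R4 ← R4 − 4·R1.
R2 ← R2 / (-2).
R1 ← R1 − 1·R2.
R3 ← R3 − 4·R2.
R4 ← R4 − 2·R2.
R3 ← R3 / (-57).
R1 ← R1 + 18·R3.
R2 ← R2 − 13·R3.
Row 4 reduces to 0 = 2, a contradiction. The system is inconsistent.

no solution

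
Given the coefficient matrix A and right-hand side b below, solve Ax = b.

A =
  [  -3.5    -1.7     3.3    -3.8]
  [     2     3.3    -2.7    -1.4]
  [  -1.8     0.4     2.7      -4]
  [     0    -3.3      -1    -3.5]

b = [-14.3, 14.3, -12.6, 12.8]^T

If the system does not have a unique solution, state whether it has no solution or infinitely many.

x_1 = 0, x_2 = -1, x_3 = -6, x_4 = -1

Row-reduce the augmented matrix:
R1 ← R1 / (-7/2).
R2 ← R2 − 2·R1.
R3 ← R3 + 9/5·R1.
R2 ← R2 / (163/70).
R1 ← R1 − 17/35·R2.
R3 ← R3 − 223/175·R2.
R4 ← R4 + 33/10·R2.
R3 ← R3 / (2361/1630).
R1 ← R1 + 126/163·R3.
R2 ← R2 + 57/163·R3.
R4 ← R4 + 3511/1630·R3.
R4 ← R4 / (-342231/39350).
R1 ← R1 − 7012/3935·R4.
R2 ← R2 + 6122/3935·R4.
R3 ← R3 + 248/3935·R4.
Reading off the reduced rows gives x_1 = 0, x_2 = -1, x_3 = -6, x_4 = -1.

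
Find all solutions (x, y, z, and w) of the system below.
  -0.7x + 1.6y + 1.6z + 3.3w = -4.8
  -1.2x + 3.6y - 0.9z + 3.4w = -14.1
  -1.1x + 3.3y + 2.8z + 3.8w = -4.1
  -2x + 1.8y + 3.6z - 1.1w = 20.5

x = -5, y = -2, z = 3, w = -3

Row-reduce the augmented matrix:
R1 ← R1 / (-7/10).
R2 ← R2 + 6/5·R1.
R3 ← R3 + 11/10·R1.
R4 ← R4 + 2·R1.
R2 ← R2 / (6/7).
R1 ← R1 + 16/7·R2.
R3 ← R3 − 11/14·R2.
R4 ← R4 + 97/35·R2.
R3 ← R3 / (29/8).
R1 ← R1 + 12·R3.
R2 ← R2 + 17/4·R3.
R4 ← R4 + 51/4·R3.
R4 ← R4 / (-67091/4350).
R1 ← R1 + 737/87·R4.
R2 ← R2 + 797/435·R4.
R3 ← R3 − 82/435·R4.
Reading off the reduced rows gives x = -5, y = -2, z = 3, w = -3.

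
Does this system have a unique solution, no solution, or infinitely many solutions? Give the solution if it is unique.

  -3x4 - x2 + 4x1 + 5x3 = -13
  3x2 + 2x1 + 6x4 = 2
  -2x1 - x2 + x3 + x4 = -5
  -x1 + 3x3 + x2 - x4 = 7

x1 = -2, x2 = 6, x3 = -1, x4 = -2

Row-reduce the augmented matrix:
R1 ← R1 / (4).
R2 ← R2 − 2·R1.
R3 ← R3 + 2·R1.
R4 ← R4 + 1·R1.
R2 ← R2 / (7/2).
R1 ← R1 + 1/4·R2.
R3 ← R3 + 3/2·R2.
R4 ← R4 − 3/4·R2.
R3 ← R3 / (17/7).
R1 ← R1 − 15/14·R3.
R2 ← R2 + 5/7·R3.
R4 ← R4 − 67/14·R3.
R4 ← R4 / (-148/17).
R1 ← R1 + 24/17·R4.
R2 ← R2 − 50/17·R4.
R3 ← R3 − 19/17·R4.
Reading off the reduced rows gives x1 = -2, x2 = 6, x3 = -1, x4 = -2.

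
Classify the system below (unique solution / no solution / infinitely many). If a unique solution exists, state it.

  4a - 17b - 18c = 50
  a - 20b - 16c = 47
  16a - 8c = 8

Row-reduce the augmented matrix:
R1 ← R1 / (4).
R2 ← R2 − 1·R1.
R3 ← R3 − 16·R1.
R2 ← R2 / (-63/4).
R1 ← R1 + 17/4·R2.
R3 ← R3 − 68·R2.
R3 ← R3 / (904/63).
R1 ← R1 + 88/63·R3.
R2 ← R2 − 46/63·R3.
Reading off the reduced rows gives a = -1, b = 0, c = -3.

a = -1, b = 0, c = -3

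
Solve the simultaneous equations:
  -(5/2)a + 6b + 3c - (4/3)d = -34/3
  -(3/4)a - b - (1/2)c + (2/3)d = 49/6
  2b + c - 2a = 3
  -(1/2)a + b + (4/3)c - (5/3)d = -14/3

Row-reduce:
R1 ← R1 / (-5/2).
R2 ← R2 + 3/4·R1.
R3 ← R3 + 2·R1.
R4 ← R4 + 1/2·R1.
R2 ← R2 / (-14/5).
R1 ← R1 + 12/5·R2.
R3 ← R3 + 14/5·R2.
R4 ← R4 + 1/5·R2.
Swap R3 and R4.
R3 ← R3 / (5/6).
R2 ← R2 − 1/2·R3.
Row 4 reduces to 0 = 1/2, a contradiction. The system is inconsistent.

no solution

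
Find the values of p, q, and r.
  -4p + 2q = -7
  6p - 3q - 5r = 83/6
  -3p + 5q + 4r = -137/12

Row-reduce the augmented matrix:
R1 ← R1 / (-4).
R2 ← R2 − 6·R1.
R3 ← R3 + 3·R1.
Swap R2 and R3.
R2 ← R2 / (7/2).
R1 ← R1 + 1/2·R2.
R3 ← R3 / (-5).
R1 ← R1 − 4/7·R3.
R2 ← R2 − 8/7·R3.
Reading off the reduced rows gives p = 5/4, q = -1, r = -2/3.

p = 5/4, q = -1, r = -2/3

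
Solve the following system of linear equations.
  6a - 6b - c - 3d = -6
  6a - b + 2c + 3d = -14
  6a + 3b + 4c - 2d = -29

Row-reduce:
R1 ← R1 / (6).
R2 ← R2 − 6·R1.
R3 ← R3 − 6·R1.
R2 ← R2 / (5).
R1 ← R1 + 1·R2.
R3 ← R3 − 9·R2.
R3 ← R3 / (-2/5).
R1 ← R1 − 13/30·R3.
R2 ← R2 − 3/5·R3.
Rank is 3 with 4 unknowns, leaving d free.

infinitely many solutions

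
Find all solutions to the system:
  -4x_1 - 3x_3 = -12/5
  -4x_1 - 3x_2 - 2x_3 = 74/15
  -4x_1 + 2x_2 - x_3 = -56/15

Row-reduce the augmented matrix:
R1 ← R1 / (-4).
R2 ← R2 + 4·R1.
R3 ← R3 + 4·R1.
R2 ← R2 / (-3).
R3 ← R3 − 2·R2.
R3 ← R3 / (8/3).
R1 ← R1 − 3/4·R3.
R2 ← R2 + 1/3·R3.
Reading off the reduced rows gives x_1 = -2/5, x_2 = -2, x_3 = 4/3.

x_1 = -2/5, x_2 = -2, x_3 = 4/3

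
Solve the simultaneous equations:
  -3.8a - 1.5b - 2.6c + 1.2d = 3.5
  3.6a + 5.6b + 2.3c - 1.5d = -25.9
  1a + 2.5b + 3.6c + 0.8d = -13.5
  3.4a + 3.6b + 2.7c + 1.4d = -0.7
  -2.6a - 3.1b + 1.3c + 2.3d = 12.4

a = 5, b = -5, c = -3, d = 6

Row-reduce the augmented matrix:
R1 ← R1 / (-19/5).
R2 ← R2 − 18/5·R1.
R3 ← R3 − 1·R1.
R4 ← R4 − 17/5·R1.
R5 ← R5 + 13/5·R1.
R2 ← R2 / (397/95).
R1 ← R1 − 15/38·R2.
R3 ← R3 − 40/19·R2.
R4 ← R4 − 429/190·R2.
R5 ← R5 + 197/95·R2.
R3 ← R3 / (5951/1985).
R1 ← R1 − 1111/1588·R3.
R2 ← R2 + 31/794·R3.
R4 ← R4 − 3667/7940·R3.
R5 ← R5 − 5951/1985·R3.
R4 ← R4 / (293959/119020).
R1 ← R1 + 1265/2164·R4.
R2 ← R2 + 833/11902·R4.
R3 ← R3 − 2578/5951·R4.
R5 reduces to 0 = 0, so the extra equation is consistent.
Reading off the reduced rows gives a = 5, b = -5, c = -3, d = 6.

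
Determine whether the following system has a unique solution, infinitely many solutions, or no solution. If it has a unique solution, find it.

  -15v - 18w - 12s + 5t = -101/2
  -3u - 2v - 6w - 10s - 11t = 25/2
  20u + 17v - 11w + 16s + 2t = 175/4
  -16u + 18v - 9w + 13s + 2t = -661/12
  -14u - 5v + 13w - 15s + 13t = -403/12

Row-reduce the augmented matrix:
Swap R1 and R2.
R1 ← R1 / (-3).
R3 ← R3 − 20·R1.
R4 ← R4 + 16·R1.
R5 ← R5 + 14·R1.
R2 ← R2 / (-15).
R1 ← R1 − 2/3·R2.
R3 ← R3 − 11/3·R2.
R4 ← R4 − 86/3·R2.
R5 ← R5 − 13/3·R2.
R3 ← R3 / (-277/5).
R1 ← R1 − 6/5·R3.
R2 ← R2 − 6/5·R3.
R4 ← R4 + 57/5·R3.
R5 ← R5 − 179/5·R3.
R4 ← R4 / (15077/277).
R1 ← R1 − 454/277·R4.
R2 ← R2 + 100/277·R4.
R3 ← R3 − 268/277·R4.
R5 ← R5 + 1783/277·R4.
R5 ← R5 / (459576/15077).
R1 ← R1 + 24253/135693·R5.
R2 ← R2 + 175117/135693·R5.
R3 ← R3 + 32449/135693·R5.
R4 ← R4 − 211031/135693·R5.
Reading off the reduced rows gives u = 3, v = 5/3, w = 7/4, s = -4/3, t = -2.

u = 3, v = 5/3, w = 7/4, s = -4/3, t = -2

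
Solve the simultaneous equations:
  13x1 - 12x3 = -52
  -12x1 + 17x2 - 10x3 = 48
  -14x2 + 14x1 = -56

x1 = -4, x2 = 0, x3 = 0

Row-reduce the augmented matrix:
R1 ← R1 / (13).
R2 ← R2 + 12·R1.
R3 ← R3 − 14·R1.
R2 ← R2 / (17).
R3 ← R3 + 14·R2.
R3 ← R3 / (-980/221).
R1 ← R1 + 12/13·R3.
R2 ← R2 + 274/221·R3.
Reading off the reduced rows gives x1 = -4, x2 = 0, x3 = 0.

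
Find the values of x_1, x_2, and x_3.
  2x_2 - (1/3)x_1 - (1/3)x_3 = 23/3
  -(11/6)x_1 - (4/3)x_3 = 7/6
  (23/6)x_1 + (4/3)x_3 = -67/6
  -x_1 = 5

x_1 = -5, x_2 = 4, x_3 = 6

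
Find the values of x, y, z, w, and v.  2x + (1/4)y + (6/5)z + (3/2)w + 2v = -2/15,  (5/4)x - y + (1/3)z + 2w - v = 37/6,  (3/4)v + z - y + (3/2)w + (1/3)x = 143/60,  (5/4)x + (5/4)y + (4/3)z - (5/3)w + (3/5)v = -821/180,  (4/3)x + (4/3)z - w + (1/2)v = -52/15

x = -3/5, y = 2/3, z = 3/4, w = 8/3, v = -2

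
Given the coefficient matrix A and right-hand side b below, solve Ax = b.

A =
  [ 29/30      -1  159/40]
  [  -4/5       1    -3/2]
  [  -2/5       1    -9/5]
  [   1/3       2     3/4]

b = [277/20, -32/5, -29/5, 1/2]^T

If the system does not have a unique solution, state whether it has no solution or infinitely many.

no solution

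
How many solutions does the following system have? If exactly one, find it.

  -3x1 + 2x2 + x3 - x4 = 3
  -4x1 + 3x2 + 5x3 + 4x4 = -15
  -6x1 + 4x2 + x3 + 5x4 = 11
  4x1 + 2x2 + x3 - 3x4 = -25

Row-reduce the augmented matrix:
R1 ← R1 / (-3).
R2 ← R2 + 4·R1.
R3 ← R3 + 6·R1.
R4 ← R4 − 4·R1.
R2 ← R2 / (1/3).
R1 ← R1 + 2/3·R2.
R4 ← R4 − 14/3·R2.
R3 ← R3 / (-1).
R1 ← R1 − 7·R3.
R2 ← R2 − 11·R3.
R4 ← R4 + 49·R3.
R4 ← R4 / (-422).
R1 ← R1 − 60·R4.
R2 ← R2 − 93·R4.
R3 ← R3 + 7·R4.
Reading off the reduced rows gives x1 = -4, x2 = -2, x3 = -5, x4 = 0.

x1 = -4, x2 = -2, x3 = -5, x4 = 0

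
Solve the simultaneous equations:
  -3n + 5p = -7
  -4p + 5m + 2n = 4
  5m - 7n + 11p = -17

infinitely many solutions

Row-reduce:
Swap R1 and R2.
R1 ← R1 / (5).
R3 ← R3 − 5·R1.
R2 ← R2 / (-3).
R1 ← R1 − 2/5·R2.
R3 ← R3 + 9·R2.
Rank is 2 with 3 unknowns, leaving p free.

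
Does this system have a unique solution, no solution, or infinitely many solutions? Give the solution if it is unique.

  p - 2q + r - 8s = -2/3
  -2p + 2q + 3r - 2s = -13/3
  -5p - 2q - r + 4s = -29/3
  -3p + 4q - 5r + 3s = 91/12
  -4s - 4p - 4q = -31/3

p = 3/2, q = 4/3, r = -3/2, s = -1/4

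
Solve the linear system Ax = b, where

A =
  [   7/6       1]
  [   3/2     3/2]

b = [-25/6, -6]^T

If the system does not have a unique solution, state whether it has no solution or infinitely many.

Row-reduce the augmented matrix:
R1 ← R1 / (7/6).
R2 ← R2 − 3/2·R1.
R2 ← R2 / (3/14).
R1 ← R1 − 6/7·R2.
Reading off the reduced rows gives x_1 = -1, x_2 = -3.

x_1 = -1, x_2 = -3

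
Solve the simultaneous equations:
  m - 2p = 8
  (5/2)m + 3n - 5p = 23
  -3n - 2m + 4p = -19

Row-reduce:
R2 ← R2 − 5/2·R1.
R3 ← R3 + 2·R1.
R2 ← R2 / (3).
R3 ← R3 + 3·R2.
Rank is 2 with 3 unknowns, leaving p free.

infinitely many solutions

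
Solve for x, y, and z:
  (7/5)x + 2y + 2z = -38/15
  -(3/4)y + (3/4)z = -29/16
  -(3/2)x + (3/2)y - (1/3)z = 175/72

Row-reduce the augmented matrix:
R1 ← R1 / (7/5).
R3 ← R3 + 3/2·R1.
R2 ← R2 / (-3/4).
R1 ← R1 − 10/7·R2.
R3 ← R3 − 51/14·R2.
R3 ← R3 / (229/42).
R1 ← R1 − 20/7·R3.
R2 ← R2 + 1·R3.
Reading off the reduced rows gives x = -1/2, y = 3/4, z = -5/3.

x = -1/2, y = 3/4, z = -5/3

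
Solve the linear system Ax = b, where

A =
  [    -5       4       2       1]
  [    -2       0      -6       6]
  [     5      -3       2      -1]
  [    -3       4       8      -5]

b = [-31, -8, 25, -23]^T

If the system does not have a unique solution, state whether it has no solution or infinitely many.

Row-reduce:
R1 ← R1 / (-5).
R2 ← R2 + 2·R1.
R3 ← R3 − 5·R1.
R4 ← R4 + 3·R1.
R2 ← R2 / (-8/5).
R1 ← R1 + 4/5·R2.
R3 ← R3 − 1·R2.
R4 ← R4 − 8/5·R2.
R3 ← R3 / (-1/4).
R1 ← R1 − 3·R3.
R2 ← R2 − 17/4·R3.
Rank is 3 with 4 unknowns, leaving x_4 free.

infinitely many solutions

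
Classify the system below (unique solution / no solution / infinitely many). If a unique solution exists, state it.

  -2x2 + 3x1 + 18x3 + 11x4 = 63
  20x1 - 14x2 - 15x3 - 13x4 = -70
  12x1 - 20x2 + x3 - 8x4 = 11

Row-reduce:
R1 ← R1 / (3).
R2 ← R2 − 20·R1.
R3 ← R3 − 12·R1.
R2 ← R2 / (-2/3).
R1 ← R1 + 2/3·R2.
R3 ← R3 + 12·R2.
R3 ← R3 / (2359).
R1 ← R1 − 141·R3.
R2 ← R2 − 405/2·R3.
Rank is 3 with 4 unknowns, leaving x4 free.

infinitely many solutions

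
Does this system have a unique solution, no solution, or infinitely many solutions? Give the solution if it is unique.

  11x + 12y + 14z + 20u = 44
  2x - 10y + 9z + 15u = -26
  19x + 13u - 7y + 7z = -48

infinitely many solutions

Row-reduce:
R1 ← R1 / (11).
R2 ← R2 − 2·R1.
R3 ← R3 − 19·R1.
R2 ← R2 / (-134/11).
R1 ← R1 − 12/11·R2.
R3 ← R3 + 305/11·R2.
R3 ← R3 / (-4271/134).
R1 ← R1 − 124/67·R3.
R2 ← R2 + 71/134·R3.
Rank is 3 with 4 unknowns, leaving u free.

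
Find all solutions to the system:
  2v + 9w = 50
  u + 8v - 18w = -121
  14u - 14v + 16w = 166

u = 3, v = -2, w = 6

Row-reduce the augmented matrix:
Swap R1 and R2.
R3 ← R3 − 14·R1.
R2 ← R2 / (2).
R1 ← R1 − 8·R2.
R3 ← R3 + 126·R2.
R3 ← R3 / (835).
R1 ← R1 + 54·R3.
R2 ← R2 − 9/2·R3.
Reading off the reduced rows gives u = 3, v = -2, w = 6.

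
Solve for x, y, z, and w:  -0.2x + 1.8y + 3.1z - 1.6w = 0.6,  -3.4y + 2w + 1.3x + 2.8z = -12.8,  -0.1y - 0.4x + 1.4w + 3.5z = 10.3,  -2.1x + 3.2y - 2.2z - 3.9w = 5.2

x = -6, y = 5, z = 0, w = 6

Row-reduce the augmented matrix:
R1 ← R1 / (-1/5).
R2 ← R2 − 13/10·R1.
R3 ← R3 + 2/5·R1.
R4 ← R4 + 21/10·R1.
R2 ← R2 / (83/10).
R1 ← R1 + 9·R2.
R3 ← R3 + 37/10·R2.
R4 ← R4 + 157/10·R2.
R3 ← R3 / (12501/1660).
R1 ← R1 − 779/83·R3.
R2 ← R2 − 459/166·R3.
R4 ← R4 − 7189/830·R3.
R4 ← R4 / (-496667/125010).
R1 ← R1 + 27184/12501·R4.
R2 ← R2 + 614/463·R4.
R3 ← R3 − 1420/12501·R4.
Reading off the reduced rows gives x = -6, y = 5, z = 0, w = 6.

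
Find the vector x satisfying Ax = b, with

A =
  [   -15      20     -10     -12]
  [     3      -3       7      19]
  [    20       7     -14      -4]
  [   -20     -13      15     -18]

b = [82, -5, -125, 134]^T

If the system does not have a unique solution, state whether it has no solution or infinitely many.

x_1 = -4, x_2 = 3, x_3 = 5, x_4 = -1

Row-reduce the augmented matrix:
R1 ← R1 / (-15).
R2 ← R2 − 3·R1.
R3 ← R3 − 20·R1.
R4 ← R4 + 20·R1.
R1 ← R1 + 4/3·R2.
R3 ← R3 − 101/3·R2.
R4 ← R4 + 119/3·R2.
R3 ← R3 / (-587/3).
R1 ← R1 − 22/3·R3.
R2 ← R2 − 5·R3.
R4 ← R4 − 680/3·R3.
R4 ← R4 / (-41417/2935).
R1 ← R1 − 3634/2935·R4.
R2 ← R2 − 5306/2935·R4.
R3 ← R3 − 8683/2935·R4.
Reading off the reduced rows gives x_1 = -4, x_2 = 3, x_3 = 5, x_4 = -1.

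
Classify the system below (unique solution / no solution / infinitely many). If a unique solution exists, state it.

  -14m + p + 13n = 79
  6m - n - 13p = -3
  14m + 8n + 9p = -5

m = -2, n = 4, p = -1

Row-reduce the augmented matrix:
R1 ← R1 / (-14).
R2 ← R2 − 6·R1.
R3 ← R3 − 14·R1.
R2 ← R2 / (32/7).
R1 ← R1 + 13/14·R2.
R3 ← R3 − 21·R2.
R3 ← R3 / (271/4).
R1 ← R1 + 21/8·R3.
R2 ← R2 + 11/4·R3.
Reading off the reduced rows gives m = -2, n = 4, p = -1.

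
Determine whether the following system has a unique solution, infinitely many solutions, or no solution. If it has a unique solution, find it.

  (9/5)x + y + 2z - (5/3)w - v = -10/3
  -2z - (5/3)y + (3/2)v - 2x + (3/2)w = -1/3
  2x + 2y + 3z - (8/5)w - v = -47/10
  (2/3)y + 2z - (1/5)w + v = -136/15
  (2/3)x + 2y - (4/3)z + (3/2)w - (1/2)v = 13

no solution

Row-reduce:
R1 ← R1 / (9/5).
R2 ← R2 + 2·R1.
R3 ← R3 − 2·R1.
R5 ← R5 − 2/3·R1.
R2 ← R2 / (-5/9).
R1 ← R1 − 5/9·R2.
R3 ← R3 − 8/9·R2.
R4 ← R4 − 2/3·R2.
R5 ← R5 − 44/27·R2.
R3 ← R3 / (17/15).
R1 ← R1 − 4/3·R3.
R2 ← R2 + 2/5·R3.
R4 ← R4 − 34/15·R3.
R5 ← R5 + 64/45·R3.
Swap R4 and R5.
R4 ← R4 / (1063/1530).
R1 ← R1 + 31/34·R4.
R2 ← R2 − 89/170·R4.
R3 ← R3 + 14/51·R4.
Row 5 reduces to 0 = 1, a contradiction. The system is inconsistent.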